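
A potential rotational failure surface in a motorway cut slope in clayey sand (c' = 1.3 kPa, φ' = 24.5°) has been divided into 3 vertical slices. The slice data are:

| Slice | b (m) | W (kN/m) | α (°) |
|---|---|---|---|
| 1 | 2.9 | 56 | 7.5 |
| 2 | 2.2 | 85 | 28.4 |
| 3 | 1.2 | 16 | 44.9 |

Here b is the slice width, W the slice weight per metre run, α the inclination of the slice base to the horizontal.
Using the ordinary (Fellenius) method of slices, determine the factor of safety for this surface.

FS = 1.25

Ordinary method of slices: FS = Σ[c'·Δl_i + (W_i cosα_i)·tanφ'] / Σ W_i sinα_i, with Δl_i = b_i / cosα_i.
Slice 1: Δl = 2.9/cos7.5° = 2.925 m; N'_1 = 56·cos7.5° = 55.5; c'Δl = 3.80; W sinα = 7.3
Slice 2: Δl = 2.2/cos28.4° = 2.501 m; N'_2 = 85·cos28.4° = 74.8; c'Δl = 3.25; W sinα = 40.4
Slice 3: Δl = 1.2/cos44.9° = 1.694 m; N'_3 = 16·cos44.9° = 11.3; c'Δl = 2.20; W sinα = 11.3
Σc'Δl = 9.3 kN/m; ΣN' = 141.6 kN/m; ΣW sinα = 59.0 kN/m
Resisting = 9.3 + 141.6·tan24.5° = 9.3 + 64.5 = 73.8 kN/m
FS = 73.8 / 59.0 = 1.250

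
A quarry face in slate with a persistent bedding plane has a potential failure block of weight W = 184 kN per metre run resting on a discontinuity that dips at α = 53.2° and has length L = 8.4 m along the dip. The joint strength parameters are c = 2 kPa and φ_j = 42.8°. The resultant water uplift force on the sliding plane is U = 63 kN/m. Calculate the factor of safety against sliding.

Resolving the block weight along and normal to the plane and applying the Mohr–Coulomb strength on the joint:
N' = W cosα − U = 184·cos53.2° − 63 = 47.2 kN/m
Driving force T = W sinα = 184·sin53.2° = 147.3 kN/m
Resisting force R = c·L + N'·tanφ_j = 2·8.4 + 47.2·tan42.8° = 16.8 + 43.7 = 60.5 kN/m
FS = R / T = 60.5 / 147.3 = 0.411

FS = 0.41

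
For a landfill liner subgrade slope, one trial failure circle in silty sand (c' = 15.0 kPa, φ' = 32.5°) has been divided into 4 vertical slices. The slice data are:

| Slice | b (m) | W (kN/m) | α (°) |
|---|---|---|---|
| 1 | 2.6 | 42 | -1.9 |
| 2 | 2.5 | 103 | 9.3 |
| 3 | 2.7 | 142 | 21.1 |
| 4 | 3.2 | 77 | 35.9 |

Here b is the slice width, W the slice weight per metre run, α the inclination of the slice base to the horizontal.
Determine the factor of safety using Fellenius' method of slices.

FS = 3.54

Ordinary method of slices: FS = Σ[c'·Δl_i + (W_i cosα_i)·tanφ'] / Σ W_i sinα_i, with Δl_i = b_i / cosα_i.
Slice 1: Δl = 2.6/cos(-1.9°) = 2.601 m; N'_1 = 42·cos(-1.9°) = 42.0; c'Δl = 39.02; W sinα = -1.4
Slice 2: Δl = 2.5/cos9.3° = 2.533 m; N'_2 = 103·cos9.3° = 101.6; c'Δl = 38.00; W sinα = 16.6
Slice 3: Δl = 2.7/cos21.1° = 2.894 m; N'_3 = 142·cos21.1° = 132.5; c'Δl = 43.41; W sinα = 51.1
Slice 4: Δl = 3.2/cos35.9° = 3.950 m; N'_4 = 77·cos35.9° = 62.4; c'Δl = 59.26; W sinα = 45.2
Σc'Δl = 179.7 kN/m; ΣN' = 338.5 kN/m; ΣW sinα = 111.5 kN/m
Resisting = 179.7 + 338.5·tan32.5° = 179.7 + 215.6 = 395.3 kN/m
FS = 395.3 / 111.5 = 3.545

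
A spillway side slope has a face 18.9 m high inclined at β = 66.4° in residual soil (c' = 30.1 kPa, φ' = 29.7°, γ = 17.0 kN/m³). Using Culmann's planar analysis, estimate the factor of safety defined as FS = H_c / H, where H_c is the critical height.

FS = 1.50

H_c = (4c'/γ) · sinβ cosφ' / [1 − cos(β − φ')]
    = (4·30.1/17.0) · sin66.4°·cos29.7° / [1 − cos36.7°]
    = 7.082 · 0.7960 / 0.1982 = 28.44 m
FS = H_c / H = 28.44 / 18.9 = 1.505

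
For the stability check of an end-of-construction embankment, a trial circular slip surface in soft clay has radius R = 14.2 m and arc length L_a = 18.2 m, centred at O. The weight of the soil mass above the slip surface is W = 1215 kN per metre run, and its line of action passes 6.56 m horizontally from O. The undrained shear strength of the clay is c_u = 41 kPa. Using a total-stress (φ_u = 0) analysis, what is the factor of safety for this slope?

FS = 1.33

Taking moments about the centre O, the resisting moment is provided by the undrained shear strength acting along the arc:
M_R = c_u·L_a·R = 41·18.20·14.2 = 10596.0 kN·m/m
M_D = W·d = 1215·6.56 = 7970.4 kN·m/m
FS = M_R / M_D = 10596.0 / 7970.4 = 1.329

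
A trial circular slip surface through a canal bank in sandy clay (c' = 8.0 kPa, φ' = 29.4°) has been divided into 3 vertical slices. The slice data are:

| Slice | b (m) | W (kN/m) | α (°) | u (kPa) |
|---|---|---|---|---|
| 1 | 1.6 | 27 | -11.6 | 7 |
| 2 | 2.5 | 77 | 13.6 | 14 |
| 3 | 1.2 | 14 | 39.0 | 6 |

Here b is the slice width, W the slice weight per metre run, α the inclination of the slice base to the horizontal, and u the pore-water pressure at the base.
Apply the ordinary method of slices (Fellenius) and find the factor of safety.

Ordinary method of slices: FS = Σ[c'·Δl_i + (W_i cosα_i − u_i·Δl_i)·tanφ'] / Σ W_i sinα_i, with Δl_i = b_i / cosα_i.
Slice 1: Δl = 1.6/cos(-11.6°) = 1.633 m; N'_1 = 27·cos(-11.6°) − 7·1.633 = 15.0; c'Δl = 13.07; W sinα = -5.4
Slice 2: Δl = 2.5/cos13.6° = 2.572 m; N'_2 = 77·cos13.6° − 14·2.572 = 38.8; c'Δl = 20.58; W sinα = 18.1
Slice 3: Δl = 1.2/cos39.0° = 1.544 m; N'_3 = 14·cos39.0° − 6·1.544 = 1.6; c'Δl = 12.35; W sinα = 8.8
Σc'Δl = 46.0 kN/m; ΣN' = 55.5 kN/m; ΣW sinα = 21.5 kN/m
Resisting = 46.0 + 55.5·tan29.4° = 46.0 + 31.3 = 77.2 kN/m
FS = 77.2 / 21.5 = 3.595

FS = 3.60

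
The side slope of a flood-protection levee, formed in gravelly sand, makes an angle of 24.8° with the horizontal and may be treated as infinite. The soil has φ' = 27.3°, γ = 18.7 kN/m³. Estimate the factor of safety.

For a dry cohesionless infinite slope the factor of safety is FS = tanφ' / tanβ.
FS = tan27.3° / tan24.8° = 0.5161 / 0.4621 = 1.117

FS = 1.12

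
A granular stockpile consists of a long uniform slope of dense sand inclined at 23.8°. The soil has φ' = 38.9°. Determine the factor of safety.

For a dry cohesionless infinite slope the factor of safety is FS = tanφ' / tanβ.
FS = tan38.9° / tan23.8° = 0.8069 / 0.4411 = 1.829

FS = 1.83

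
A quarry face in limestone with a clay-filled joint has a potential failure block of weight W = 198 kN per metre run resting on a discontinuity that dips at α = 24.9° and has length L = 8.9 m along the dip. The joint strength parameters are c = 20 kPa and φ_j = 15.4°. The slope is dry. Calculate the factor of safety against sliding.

Resolving the block weight along and normal to the plane and applying the Mohr–Coulomb strength on the joint:
N' = W cosα = 198·cos24.9° = 179.6 kN/m
Driving force T = W sinα = 198·sin24.9° = 83.4 kN/m
Resisting force R = c·L + N'·tanφ_j = 20·8.9 + 179.6·tan15.4° = 178.0 + 49.5 = 227.5 kN/m
FS = R / T = 227.5 / 83.4 = 2.729

FS = 2.73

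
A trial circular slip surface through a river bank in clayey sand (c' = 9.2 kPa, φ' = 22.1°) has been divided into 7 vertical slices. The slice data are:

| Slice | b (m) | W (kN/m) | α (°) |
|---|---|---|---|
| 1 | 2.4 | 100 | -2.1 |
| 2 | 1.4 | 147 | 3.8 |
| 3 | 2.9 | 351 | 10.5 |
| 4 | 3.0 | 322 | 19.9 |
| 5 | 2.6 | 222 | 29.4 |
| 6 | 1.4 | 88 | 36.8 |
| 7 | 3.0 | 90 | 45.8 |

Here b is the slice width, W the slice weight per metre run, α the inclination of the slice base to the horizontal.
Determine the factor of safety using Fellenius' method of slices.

FS = 1.65

Ordinary method of slices: FS = Σ[c'·Δl_i + (W_i cosα_i)·tanφ'] / Σ W_i sinα_i, with Δl_i = b_i / cosα_i.
Slice 1: Δl = 2.4/cos(-2.1°) = 2.402 m; N'_1 = 100·cos(-2.1°) = 99.9; c'Δl = 22.09; W sinα = -3.7
Slice 2: Δl = 1.4/cos3.8° = 1.403 m; N'_2 = 147·cos3.8° = 146.7; c'Δl = 12.91; W sinα = 9.7
Slice 3: Δl = 2.9/cos10.5° = 2.949 m; N'_3 = 351·cos10.5° = 345.1; c'Δl = 27.13; W sinα = 64.0
Slice 4: Δl = 3.0/cos19.9° = 3.191 m; N'_4 = 322·cos19.9° = 302.8; c'Δl = 29.35; W sinα = 109.6
Slice 5: Δl = 2.6/cos29.4° = 2.984 m; N'_5 = 222·cos29.4° = 193.4; c'Δl = 27.46; W sinα = 109.0
Slice 6: Δl = 1.4/cos36.8° = 1.748 m; N'_6 = 88·cos36.8° = 70.5; c'Δl = 16.09; W sinα = 52.7
Slice 7: Δl = 3.0/cos45.8° = 4.303 m; N'_7 = 90·cos45.8° = 62.7; c'Δl = 39.59; W sinα = 64.5
Σc'Δl = 174.6 kN/m; ΣN' = 1221.1 kN/m; ΣW sinα = 405.9 kN/m
Resisting = 174.6 + 1221.1·tan22.1° = 174.6 + 495.8 = 670.5 kN/m
FS = 670.5 / 405.9 = 1.652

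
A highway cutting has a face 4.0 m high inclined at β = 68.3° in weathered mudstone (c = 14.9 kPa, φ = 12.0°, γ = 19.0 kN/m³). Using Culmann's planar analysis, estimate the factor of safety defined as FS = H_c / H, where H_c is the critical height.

H_c = (4c/γ) · sinβ cosφ / [1 − cos(β − φ)]
    = (4·14.9/19.0) · sin68.3°·cos12.0° / [1 − cos56.3°]
    = 3.137 · 0.9088 / 0.4452 = 6.40 m
FS = H_c / H = 6.40 / 4.0 = 1.601

FS = 1.60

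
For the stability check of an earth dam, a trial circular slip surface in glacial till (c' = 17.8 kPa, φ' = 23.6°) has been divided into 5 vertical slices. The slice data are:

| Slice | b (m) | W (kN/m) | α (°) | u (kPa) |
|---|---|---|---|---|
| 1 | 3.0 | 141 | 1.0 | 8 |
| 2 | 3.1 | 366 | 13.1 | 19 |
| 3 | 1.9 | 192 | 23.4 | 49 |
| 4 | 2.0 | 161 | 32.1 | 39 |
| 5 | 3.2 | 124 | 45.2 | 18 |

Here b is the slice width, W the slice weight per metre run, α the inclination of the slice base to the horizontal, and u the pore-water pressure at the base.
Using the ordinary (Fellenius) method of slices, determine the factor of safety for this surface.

FS = 1.51

Ordinary method of slices: FS = Σ[c'·Δl_i + (W_i cosα_i − u_i·Δl_i)·tanφ'] / Σ W_i sinα_i, with Δl_i = b_i / cosα_i.
Slice 1: Δl = 3.0/cos1.0° = 3.000 m; N'_1 = 141·cos1.0° − 8·3.000 = 117.0; c'Δl = 53.41; W sinα = 2.5
Slice 2: Δl = 3.1/cos13.1° = 3.183 m; N'_2 = 366·cos13.1° − 19·3.183 = 296.0; c'Δl = 56.65; W sinα = 83.0
Slice 3: Δl = 1.9/cos23.4° = 2.070 m; N'_3 = 192·cos23.4° − 49·2.070 = 74.8; c'Δl = 36.85; W sinα = 76.3
Slice 4: Δl = 2.0/cos32.1° = 2.361 m; N'_4 = 161·cos32.1° − 39·2.361 = 44.3; c'Δl = 42.02; W sinα = 85.6
Slice 5: Δl = 3.2/cos45.2° = 4.541 m; N'_5 = 124·cos45.2° − 18·4.541 = 5.6; c'Δl = 80.84; W sinα = 88.0
Σc'Δl = 269.8 kN/m; ΣN' = 537.7 kN/m; ΣW sinα = 335.2 kN/m
Resisting = 269.8 + 537.7·tan23.6° = 269.8 + 234.9 = 504.7 kN/m
FS = 504.7 / 335.2 = 1.506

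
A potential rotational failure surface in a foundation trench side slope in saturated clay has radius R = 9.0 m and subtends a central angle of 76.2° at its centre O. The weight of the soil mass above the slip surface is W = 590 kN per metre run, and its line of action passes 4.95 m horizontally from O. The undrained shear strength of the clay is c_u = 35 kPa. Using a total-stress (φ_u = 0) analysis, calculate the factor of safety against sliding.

Taking moments about the centre O, the resisting moment is provided by the undrained shear strength acting along the arc:
Arc length L_a = R·θ = 9.0·(76.2°·π/180) = 9.0·1.3299 = 11.97 m
M_R = c_u·L_a·R = 35·11.97·9.0 = 3770.4 kN·m/m
M_D = W·d = 590·4.95 = 2920.5 kN·m/m
FS = M_R / M_D = 3770.4 / 2920.5 = 1.291

FS = 1.29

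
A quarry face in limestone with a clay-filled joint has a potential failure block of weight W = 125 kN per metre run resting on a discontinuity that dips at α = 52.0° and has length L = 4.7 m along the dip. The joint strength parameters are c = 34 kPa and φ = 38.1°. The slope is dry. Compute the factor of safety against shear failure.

Resolving the block weight along and normal to the plane and applying the Mohr–Coulomb strength on the joint:
N' = W cosα = 125·cos52.0° = 77.0 kN/m
Driving force T = W sinα = 125·sin52.0° = 98.5 kN/m
Resisting force R = c·L + N'·tanφ = 34·4.7 + 77.0·tan38.1° = 159.8 + 60.3 = 220.1 kN/m
FS = R / T = 220.1 / 98.5 = 2.235

FS = 2.23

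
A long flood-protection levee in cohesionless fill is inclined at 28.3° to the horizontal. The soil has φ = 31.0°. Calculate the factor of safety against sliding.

FS = 1.12

For a dry cohesionless infinite slope the factor of safety is FS = tanφ / tanβ.
FS = tan31.0° / tan28.3° = 0.6009 / 0.5384 = 1.116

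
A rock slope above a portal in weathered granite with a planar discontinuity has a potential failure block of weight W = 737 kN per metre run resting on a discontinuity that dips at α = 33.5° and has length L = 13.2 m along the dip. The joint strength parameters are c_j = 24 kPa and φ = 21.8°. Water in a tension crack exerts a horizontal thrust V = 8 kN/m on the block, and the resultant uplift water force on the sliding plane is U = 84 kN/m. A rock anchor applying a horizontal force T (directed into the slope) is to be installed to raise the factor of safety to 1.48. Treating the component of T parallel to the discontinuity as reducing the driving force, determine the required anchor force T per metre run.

T = 58 kN/m

Resolving forces along and normal to the sliding plane, with the horizontal anchor force T adding T·sinα to the effective normal force and T·cosα acting up the plane against the driving force:
FS = [c_jL + (W cosα − U − V sinα + T sinα) tanφ] / [W sinα + V cosα − T cosα]
Without the anchor: N' = 526.2 kN/m, driving T_d = 413.4 kN/m, resisting R = 24·13.2 + 526.2·tan21.8° = 527.2 kN/m, FS = 1.28.
Setting FS = 1.48 and solving for T:
1.48·(413.4 − T cos33.5°) = 527.2 + T sin33.5°·tan21.8°
T·(sin33.5°·tan21.8° + 1.48·cos33.5°) = 1.48·413.4 − 527.2
T·(0.5519·0.4000 + 1.48·0.8339) = 611.9 − 527.2 = 84.7
T·1.4549 = 84.7
T = 58.2 kN/m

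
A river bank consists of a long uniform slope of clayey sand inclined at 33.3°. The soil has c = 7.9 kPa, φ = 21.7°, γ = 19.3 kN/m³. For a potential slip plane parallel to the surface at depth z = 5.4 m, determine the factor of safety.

For an infinite slope with a slip plane parallel to the surface (no pore pressure): FS = [c + γz cos²β tanφ] / [γz sinβ cosβ].
γz = 19.3·5.4 = 104.22 kN/m²
Numerator = 7.9 + 104.22·cos²33.3°·tan21.7° = 7.9 + 104.22·0.6986·0.3979 = 36.873 kPa
Denominator = 104.22·sin33.3°·cos33.3° = 104.22·0.5490·0.8358 = 47.824 kPa
FS = 36.873 / 47.824 = 0.771

FS = 0.77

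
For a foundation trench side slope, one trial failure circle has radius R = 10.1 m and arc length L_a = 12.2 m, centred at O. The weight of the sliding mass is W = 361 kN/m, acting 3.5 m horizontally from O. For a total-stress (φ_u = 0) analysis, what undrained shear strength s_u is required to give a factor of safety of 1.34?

s_u = 13.7 kPa

FS = s_u·L_a·R / (W·d), so s_u = FS·W·d / (L_a·R).
s_u = 1.34·361·3.5 / (12.20·10.1) = 1693.1 / 123.22 = 13.74 kPa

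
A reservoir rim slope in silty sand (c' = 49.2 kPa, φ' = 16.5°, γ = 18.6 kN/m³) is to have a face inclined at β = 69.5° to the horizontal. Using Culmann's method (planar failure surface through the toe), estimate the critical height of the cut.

Culmann's analysis gives the critical failure plane at α_cr = (β + φ')/2 = (69.5 + 16.5)/2 = 43.0°, and the critical height
H_c = (4c'/γ) · sinβ cosφ' / [1 − cos(β − φ')]
    = (4·49.2/18.6) · sin69.5°·cos16.5° / [1 − cos(53.0°)]
    = 10.581 · 0.9367·0.9588 / [1 − 0.6018]
    = 10.581 · 0.8981 / 0.3982
    = 23.86 m

H_c = 23.86 m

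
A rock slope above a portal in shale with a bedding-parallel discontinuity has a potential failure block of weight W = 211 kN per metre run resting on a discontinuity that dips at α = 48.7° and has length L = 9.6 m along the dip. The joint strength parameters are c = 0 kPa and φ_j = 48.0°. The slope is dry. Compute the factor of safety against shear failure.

Resolving the block weight along and normal to the plane and applying the Mohr–Coulomb strength on the joint:
N' = W cosα = 211·cos48.7° = 139.3 kN/m
Driving force T = W sinα = 211·sin48.7° = 158.5 kN/m
Resisting force R = c·L + N'·tanφ_j = 0·9.6 + 139.3·tan48.0° = 0.0 + 154.7 = 154.7 kN/m
FS = R / T = 154.7 / 158.5 = 0.976

FS = 0.98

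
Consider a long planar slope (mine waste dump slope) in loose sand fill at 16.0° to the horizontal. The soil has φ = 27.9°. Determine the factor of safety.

For a dry cohesionless infinite slope the factor of safety is FS = tanφ / tanβ.
FS = tan27.9° / tan16.0° = 0.5295 / 0.2867 = 1.846

FS = 1.85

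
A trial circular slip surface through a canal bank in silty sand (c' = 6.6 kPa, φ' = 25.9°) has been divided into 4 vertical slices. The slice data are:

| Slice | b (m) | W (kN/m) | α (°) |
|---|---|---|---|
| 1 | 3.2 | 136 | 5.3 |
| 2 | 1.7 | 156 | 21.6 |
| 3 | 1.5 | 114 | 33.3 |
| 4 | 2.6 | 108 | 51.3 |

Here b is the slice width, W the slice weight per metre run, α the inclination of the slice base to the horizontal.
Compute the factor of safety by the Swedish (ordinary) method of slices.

Ordinary method of slices: FS = Σ[c'·Δl_i + (W_i cosα_i)·tanφ'] / Σ W_i sinα_i, with Δl_i = b_i / cosα_i.
Slice 1: Δl = 3.2/cos5.3° = 3.214 m; N'_1 = 136·cos5.3° = 135.4; c'Δl = 21.21; W sinα = 12.6
Slice 2: Δl = 1.7/cos21.6° = 1.828 m; N'_2 = 156·cos21.6° = 145.0; c'Δl = 12.07; W sinα = 57.4
Slice 3: Δl = 1.5/cos33.3° = 1.795 m; N'_3 = 114·cos33.3° = 95.3; c'Δl = 11.84; W sinα = 62.6
Slice 4: Δl = 2.6/cos51.3° = 4.158 m; N'_4 = 108·cos51.3° = 67.5; c'Δl = 27.45; W sinα = 84.3
Σc'Δl = 72.6 kN/m; ΣN' = 443.3 kN/m; ΣW sinα = 216.9 kN/m
Resisting = 72.6 + 443.3·tan25.9° = 72.6 + 215.2 = 287.8 kN/m
FS = 287.8 / 216.9 = 1.327

FS = 1.33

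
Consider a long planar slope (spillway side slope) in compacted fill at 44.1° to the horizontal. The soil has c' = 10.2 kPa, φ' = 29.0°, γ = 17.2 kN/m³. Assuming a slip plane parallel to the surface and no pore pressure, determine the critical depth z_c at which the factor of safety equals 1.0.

z_c = 2.77 m

Setting FS = 1.00 in FS = [c' + γz cos²β tanφ'] / [γz sinβ cosβ] and solving for z:
z = c' / [γ cosβ (FS·sinβ − cosβ·tanφ')]
  = 10.2 / [17.2·cos44.1°·(1.00·sin44.1° − cos44.1°·tan29.0°)]
  = 10.2 / [17.2·0.7181·(1.00·0.6959 − 0.7181·0.5543)]
  = 10.2 / 3.6790 = 2.773 m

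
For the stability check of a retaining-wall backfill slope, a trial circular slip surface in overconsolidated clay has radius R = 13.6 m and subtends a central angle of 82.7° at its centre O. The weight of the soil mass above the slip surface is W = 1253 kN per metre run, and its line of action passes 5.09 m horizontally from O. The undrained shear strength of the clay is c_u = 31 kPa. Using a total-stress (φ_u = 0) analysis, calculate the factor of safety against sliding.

Taking moments about the centre O, the resisting moment is provided by the undrained shear strength acting along the arc:
Arc length L_a = R·θ = 13.6·(82.7°·π/180) = 13.6·1.4434 = 19.63 m
M_R = c_u·L_a·R = 31·19.63·13.6 = 8276.0 kN·m/m
M_D = W·d = 1253·5.09 = 6377.8 kN·m/m
FS = M_R / M_D = 8276.0 / 6377.8 = 1.298

FS = 1.30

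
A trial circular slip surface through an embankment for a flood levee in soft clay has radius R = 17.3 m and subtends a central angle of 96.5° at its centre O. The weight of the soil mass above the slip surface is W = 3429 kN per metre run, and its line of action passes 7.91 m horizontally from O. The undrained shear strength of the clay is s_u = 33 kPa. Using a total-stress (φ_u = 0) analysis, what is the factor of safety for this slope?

FS = 0.61

Taking moments about the centre O, the resisting moment is provided by the undrained shear strength acting along the arc:
Arc length L_a = R·θ = 17.3·(96.5°·π/180) = 17.3·1.6842 = 29.14 m
M_R = s_u·L_a·R = 33·29.14·17.3 = 16634.5 kN·m/m
M_D = W·d = 3429·7.91 = 27123.4 kN·m/m
FS = M_R / M_D = 16634.5 / 27123.4 = 0.613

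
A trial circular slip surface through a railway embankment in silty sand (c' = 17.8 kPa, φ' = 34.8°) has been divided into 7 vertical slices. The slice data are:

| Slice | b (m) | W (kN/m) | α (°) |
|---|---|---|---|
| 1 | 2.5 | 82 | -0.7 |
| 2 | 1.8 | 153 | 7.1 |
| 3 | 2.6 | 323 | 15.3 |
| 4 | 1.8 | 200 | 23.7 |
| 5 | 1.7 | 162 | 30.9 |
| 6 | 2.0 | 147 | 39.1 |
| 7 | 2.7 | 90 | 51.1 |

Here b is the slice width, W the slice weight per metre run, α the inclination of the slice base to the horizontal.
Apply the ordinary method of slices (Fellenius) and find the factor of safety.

Ordinary method of slices: FS = Σ[c'·Δl_i + (W_i cosα_i)·tanφ'] / Σ W_i sinα_i, with Δl_i = b_i / cosα_i.
Slice 1: Δl = 2.5/cos(-0.7°) = 2.500 m; N'_1 = 82·cos(-0.7°) = 82.0; c'Δl = 44.50; W sinα = -1.0
Slice 2: Δl = 1.8/cos7.1° = 1.814 m; N'_2 = 153·cos7.1° = 151.8; c'Δl = 32.29; W sinα = 18.9
Slice 3: Δl = 2.6/cos15.3° = 2.696 m; N'_3 = 323·cos15.3° = 311.6; c'Δl = 47.98; W sinα = 85.2
Slice 4: Δl = 1.8/cos23.7° = 1.966 m; N'_4 = 200·cos23.7° = 183.1; c'Δl = 34.99; W sinα = 80.4
Slice 5: Δl = 1.7/cos30.9° = 1.981 m; N'_5 = 162·cos30.9° = 139.0; c'Δl = 35.27; W sinα = 83.2
Slice 6: Δl = 2.0/cos39.1° = 2.577 m; N'_6 = 147·cos39.1° = 114.1; c'Δl = 45.87; W sinα = 92.7
Slice 7: Δl = 2.7/cos51.1° = 4.300 m; N'_7 = 90·cos51.1° = 56.5; c'Δl = 76.53; W sinα = 70.0
Σc'Δl = 317.4 kN/m; ΣN' = 1038.1 kN/m; ΣW sinα = 429.5 kN/m
Resisting = 317.4 + 1038.1·tan34.8° = 317.4 + 721.5 = 1038.9 kN/m
FS = 1038.9 / 429.5 = 2.419

FS = 2.42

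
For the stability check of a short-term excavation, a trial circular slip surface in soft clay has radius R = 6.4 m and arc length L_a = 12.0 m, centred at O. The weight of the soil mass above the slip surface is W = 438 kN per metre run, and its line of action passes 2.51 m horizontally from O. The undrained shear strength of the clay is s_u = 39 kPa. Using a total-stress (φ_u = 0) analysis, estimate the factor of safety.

Taking moments about the centre O, the resisting moment is provided by the undrained shear strength acting along the arc:
M_R = s_u·L_a·R = 39·12.00·6.4 = 2995.2 kN·m/m
M_D = W·d = 438·2.51 = 1099.4 kN·m/m
FS = M_R / M_D = 2995.2 / 1099.4 = 2.724

FS = 2.72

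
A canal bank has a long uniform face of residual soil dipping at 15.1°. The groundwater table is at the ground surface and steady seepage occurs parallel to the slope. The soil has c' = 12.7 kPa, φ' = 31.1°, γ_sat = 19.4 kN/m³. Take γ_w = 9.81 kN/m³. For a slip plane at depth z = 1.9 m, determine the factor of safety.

With seepage parallel to the slope and the water table at the surface, the effective normal stress on the slip plane uses the buoyant unit weight γ' = γ_sat − γ_w while the driving shear stress uses γ_sat:
FS = [c' + γ' z cos²β tanφ'] / [γ_sat z sinβ cosβ]
γ' = 19.4 − 9.81 = 9.59 kN/m³
Numerator = 12.7 + 9.59·1.9·cos²15.1°·tan31.1° = 12.7 + 9.59·1.9·0.9321·0.6032 = 22.946 kPa
Denominator = 19.4·1.9·sin15.1°·cos15.1° = 19.4·1.9·0.2605·0.9655 = 9.271 kPa
FS = 22.946 / 9.271 = 2.475

FS = 2.48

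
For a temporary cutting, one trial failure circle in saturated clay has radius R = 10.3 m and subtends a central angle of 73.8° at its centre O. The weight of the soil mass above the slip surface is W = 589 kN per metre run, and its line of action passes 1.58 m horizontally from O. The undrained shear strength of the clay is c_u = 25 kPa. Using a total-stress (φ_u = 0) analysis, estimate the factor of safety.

FS = 3.67

Taking moments about the centre O, the resisting moment is provided by the undrained shear strength acting along the arc:
Arc length L_a = R·θ = 10.3·(73.8°·π/180) = 10.3·1.2881 = 13.27 m
M_R = c_u·L_a·R = 25·13.27·10.3 = 3416.2 kN·m/m
M_D = W·d = 589·1.58 = 930.6 kN·m/m
FS = M_R / M_D = 3416.2 / 930.6 = 3.671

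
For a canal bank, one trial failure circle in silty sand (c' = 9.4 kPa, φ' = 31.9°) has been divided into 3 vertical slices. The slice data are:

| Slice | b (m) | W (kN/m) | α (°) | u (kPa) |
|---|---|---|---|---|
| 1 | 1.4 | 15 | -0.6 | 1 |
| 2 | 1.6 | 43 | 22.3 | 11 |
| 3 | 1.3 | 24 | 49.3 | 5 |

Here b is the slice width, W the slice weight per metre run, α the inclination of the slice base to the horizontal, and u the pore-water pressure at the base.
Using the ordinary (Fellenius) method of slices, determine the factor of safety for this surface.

FS = 2.13

Ordinary method of slices: FS = Σ[c'·Δl_i + (W_i cosα_i − u_i·Δl_i)·tanφ'] / Σ W_i sinα_i, with Δl_i = b_i / cosα_i.
Slice 1: Δl = 1.4/cos(-0.6°) = 1.400 m; N'_1 = 15·cos(-0.6°) − 1·1.400 = 13.6; c'Δl = 13.16; W sinα = -0.2
Slice 2: Δl = 1.6/cos22.3° = 1.729 m; N'_2 = 43·cos22.3° − 11·1.729 = 20.8; c'Δl = 16.26; W sinα = 16.3
Slice 3: Δl = 1.3/cos49.3° = 1.994 m; N'_3 = 24·cos49.3° − 5·1.994 = 5.7; c'Δl = 18.74; W sinα = 18.2
Σc'Δl = 48.2 kN/m; ΣN' = 40.0 kN/m; ΣW sinα = 34.4 kN/m
Resisting = 48.2 + 40.0·tan31.9° = 48.2 + 24.9 = 73.1 kN/m
FS = 73.1 / 34.4 = 2.127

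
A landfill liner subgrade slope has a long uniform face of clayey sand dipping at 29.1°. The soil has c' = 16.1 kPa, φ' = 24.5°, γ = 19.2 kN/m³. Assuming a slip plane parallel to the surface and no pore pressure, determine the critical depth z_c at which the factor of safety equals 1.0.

z_c = 10.89 m

Setting FS = 1.00 in FS = [c' + γz cos²β tanφ'] / [γz sinβ cosβ] and solving for z:
z = c' / [γ cosβ (FS·sinβ − cosβ·tanφ')]
  = 16.1 / [19.2·cos29.1°·(1.00·sin29.1° − cos29.1°·tan24.5°)]
  = 16.1 / [19.2·0.8738·(1.00·0.4863 − 0.8738·0.4557)]
  = 16.1 / 1.4786 = 10.889 m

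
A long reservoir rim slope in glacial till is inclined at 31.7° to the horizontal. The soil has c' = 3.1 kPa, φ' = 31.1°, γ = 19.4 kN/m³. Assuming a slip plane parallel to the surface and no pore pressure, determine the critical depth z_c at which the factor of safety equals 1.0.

z_c = 15.36 m

Setting FS = 1.00 in FS = [c' + γz cos²β tanφ'] / [γz sinβ cosβ] and solving for z:
z = c' / [γ cosβ (FS·sinβ − cosβ·tanφ')]
  = 3.1 / [19.4·cos31.7°·(1.00·sin31.7° − cos31.7°·tan31.1°)]
  = 3.1 / [19.4·0.8508·(1.00·0.5255 − 0.8508·0.6032)]
  = 3.1 / 0.2019 = 15.357 m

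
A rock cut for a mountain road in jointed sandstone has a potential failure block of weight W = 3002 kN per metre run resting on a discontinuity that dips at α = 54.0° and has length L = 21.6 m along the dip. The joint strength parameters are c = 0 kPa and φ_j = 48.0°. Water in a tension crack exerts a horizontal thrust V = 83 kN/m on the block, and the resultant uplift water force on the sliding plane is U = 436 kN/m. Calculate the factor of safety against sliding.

Resolving the block weight along and normal to the plane and applying the Mohr–Coulomb strength on the joint:
N' = W cosα − U − V sinα = 3002·cos54.0° − 436 − 83·sin54.0° = 1261.4 kN/m
Driving force T = W sinα + V cosα = 3002·sin54.0° + 83·cos54.0° = 2477.5 kN/m
Resisting force R = c·L + N'·tanφ_j = 0·21.6 + 1261.4·tan48.0° = 0.0 + 1400.9 = 1400.9 kN/m
FS = R / T = 1400.9 / 2477.5 = 0.565

FS = 0.57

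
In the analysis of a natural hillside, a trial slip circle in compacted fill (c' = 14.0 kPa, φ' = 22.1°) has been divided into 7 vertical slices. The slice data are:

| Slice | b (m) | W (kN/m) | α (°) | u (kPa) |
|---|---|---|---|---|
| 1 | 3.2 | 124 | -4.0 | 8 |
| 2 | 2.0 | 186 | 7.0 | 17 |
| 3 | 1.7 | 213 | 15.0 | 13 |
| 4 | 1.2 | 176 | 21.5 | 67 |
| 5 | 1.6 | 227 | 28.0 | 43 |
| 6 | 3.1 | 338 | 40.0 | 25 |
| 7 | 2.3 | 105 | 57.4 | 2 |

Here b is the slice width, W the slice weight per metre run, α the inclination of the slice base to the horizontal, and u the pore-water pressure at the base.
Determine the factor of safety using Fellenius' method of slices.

FS = 1.09

Ordinary method of slices: FS = Σ[c'·Δl_i + (W_i cosα_i − u_i·Δl_i)·tanφ'] / Σ W_i sinα_i, with Δl_i = b_i / cosα_i.
Slice 1: Δl = 3.2/cos(-4.0°) = 3.208 m; N'_1 = 124·cos(-4.0°) − 8·3.208 = 98.0; c'Δl = 44.91; W sinα = -8.6
Slice 2: Δl = 2.0/cos7.0° = 2.015 m; N'_2 = 186·cos7.0° − 17·2.015 = 150.4; c'Δl = 28.21; W sinα = 22.7
Slice 3: Δl = 1.7/cos15.0° = 1.760 m; N'_3 = 213·cos15.0° − 13·1.760 = 182.9; c'Δl = 24.64; W sinα = 55.1
Slice 4: Δl = 1.2/cos21.5° = 1.290 m; N'_4 = 176·cos21.5° − 67·1.290 = 77.3; c'Δl = 18.06; W sinα = 64.5
Slice 5: Δl = 1.6/cos28.0° = 1.812 m; N'_5 = 227·cos28.0° − 43·1.812 = 122.5; c'Δl = 25.37; W sinα = 106.6
Slice 6: Δl = 3.1/cos40.0° = 4.047 m; N'_6 = 338·cos40.0° − 25·4.047 = 157.8; c'Δl = 56.65; W sinα = 217.3
Slice 7: Δl = 2.3/cos57.4° = 4.269 m; N'_7 = 105·cos57.4° − 2·4.269 = 48.0; c'Δl = 59.77; W sinα = 88.5
Σc'Δl = 257.6 kN/m; ΣN' = 836.9 kN/m; ΣW sinα = 545.9 kN/m
Resisting = 257.6 + 836.9·tan22.1° = 257.6 + 339.8 = 597.4 kN/m
FS = 597.4 / 545.9 = 1.094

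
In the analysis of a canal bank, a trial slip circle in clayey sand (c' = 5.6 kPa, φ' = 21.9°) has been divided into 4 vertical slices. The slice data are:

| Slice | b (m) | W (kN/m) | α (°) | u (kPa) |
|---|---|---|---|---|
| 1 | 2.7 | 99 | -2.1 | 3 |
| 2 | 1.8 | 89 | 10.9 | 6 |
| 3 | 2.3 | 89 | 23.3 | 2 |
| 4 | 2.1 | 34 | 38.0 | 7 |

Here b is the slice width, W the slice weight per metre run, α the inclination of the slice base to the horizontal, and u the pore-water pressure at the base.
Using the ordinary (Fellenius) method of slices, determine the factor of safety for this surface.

Ordinary method of slices: FS = Σ[c'·Δl_i + (W_i cosα_i − u_i·Δl_i)·tanφ'] / Σ W_i sinα_i, with Δl_i = b_i / cosα_i.
Slice 1: Δl = 2.7/cos(-2.1°) = 2.702 m; N'_1 = 99·cos(-2.1°) − 3·2.702 = 90.8; c'Δl = 15.13; W sinα = -3.6
Slice 2: Δl = 1.8/cos10.9° = 1.833 m; N'_2 = 89·cos10.9° − 6·1.833 = 76.4; c'Δl = 10.27; W sinα = 16.8
Slice 3: Δl = 2.3/cos23.3° = 2.504 m; N'_3 = 89·cos23.3° − 2·2.504 = 76.7; c'Δl = 14.02; W sinα = 35.2
Slice 4: Δl = 2.1/cos38.0° = 2.665 m; N'_4 = 34·cos38.0° − 7·2.665 = 8.1; c'Δl = 14.92; W sinα = 20.9
Σc'Δl = 54.3 kN/m; ΣN' = 252.1 kN/m; ΣW sinα = 69.3 kN/m
Resisting = 54.3 + 252.1·tan21.9° = 54.3 + 101.3 = 155.7 kN/m
FS = 155.7 / 69.3 = 2.245

FS = 2.25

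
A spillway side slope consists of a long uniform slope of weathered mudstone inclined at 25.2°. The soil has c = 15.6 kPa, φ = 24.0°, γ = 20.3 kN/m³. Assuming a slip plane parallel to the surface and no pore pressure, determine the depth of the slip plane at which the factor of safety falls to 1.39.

z = 4.49 m

Setting FS = 1.39 in FS = [c + γz cos²β tanφ] / [γz sinβ cosβ] and solving for z:
z = c / [γ cosβ (FS·sinβ − cosβ·tanφ)]
  = 15.6 / [20.3·cos25.2°·(1.39·sin25.2° − cos25.2°·tan24.0°)]
  = 15.6 / [20.3·0.9048·(1.39·0.4258 − 0.9048·0.4452)]
  = 15.6 / 3.4712 = 4.494 m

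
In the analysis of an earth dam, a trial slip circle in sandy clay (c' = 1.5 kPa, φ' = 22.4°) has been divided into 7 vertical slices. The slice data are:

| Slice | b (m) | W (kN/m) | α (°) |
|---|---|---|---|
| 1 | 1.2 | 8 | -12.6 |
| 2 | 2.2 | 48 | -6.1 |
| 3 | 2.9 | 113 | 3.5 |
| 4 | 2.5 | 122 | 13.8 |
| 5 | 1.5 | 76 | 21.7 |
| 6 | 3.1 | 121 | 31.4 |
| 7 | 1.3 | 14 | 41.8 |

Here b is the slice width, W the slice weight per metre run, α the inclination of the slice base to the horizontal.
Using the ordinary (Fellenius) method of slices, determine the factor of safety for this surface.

Ordinary method of slices: FS = Σ[c'·Δl_i + (W_i cosα_i)·tanφ'] / Σ W_i sinα_i, with Δl_i = b_i / cosα_i.
Slice 1: Δl = 1.2/cos(-12.6°) = 1.230 m; N'_1 = 8·cos(-12.6°) = 7.8; c'Δl = 1.84; W sinα = -1.7
Slice 2: Δl = 2.2/cos(-6.1°) = 2.213 m; N'_2 = 48·cos(-6.1°) = 47.7; c'Δl = 3.32; W sinα = -5.1
Slice 3: Δl = 2.9/cos3.5° = 2.905 m; N'_3 = 113·cos3.5° = 112.8; c'Δl = 4.36; W sinα = 6.9
Slice 4: Δl = 2.5/cos13.8° = 2.574 m; N'_4 = 122·cos13.8° = 118.5; c'Δl = 3.86; W sinα = 29.1
Slice 5: Δl = 1.5/cos21.7° = 1.614 m; N'_5 = 76·cos21.7° = 70.6; c'Δl = 2.42; W sinα = 28.1
Slice 6: Δl = 3.1/cos31.4° = 3.632 m; N'_6 = 121·cos31.4° = 103.3; c'Δl = 5.45; W sinα = 63.0
Slice 7: Δl = 1.3/cos41.8° = 1.744 m; N'_7 = 14·cos41.8° = 10.4; c'Δl = 2.62; W sinα = 9.3
Σc'Δl = 23.9 kN/m; ΣN' = 471.1 kN/m; ΣW sinα = 129.6 kN/m
Resisting = 23.9 + 471.1·tan22.4° = 23.9 + 194.2 = 218.1 kN/m
FS = 218.1 / 129.6 = 1.682

FS = 1.68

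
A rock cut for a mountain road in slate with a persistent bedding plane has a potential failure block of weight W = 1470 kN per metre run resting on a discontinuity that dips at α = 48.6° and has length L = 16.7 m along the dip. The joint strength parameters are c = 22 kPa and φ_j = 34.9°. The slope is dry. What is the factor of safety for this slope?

FS = 0.95

Resolving the block weight along and normal to the plane and applying the Mohr–Coulomb strength on the joint:
N' = W cosα = 1470·cos48.6° = 972.1 kN/m
Driving force T = W sinα = 1470·sin48.6° = 1102.7 kN/m
Resisting force R = c·L + N'·tanφ_j = 22·16.7 + 972.1·tan34.9° = 367.4 + 678.2 = 1045.6 kN/m
FS = R / T = 1045.6 / 1102.7 = 0.948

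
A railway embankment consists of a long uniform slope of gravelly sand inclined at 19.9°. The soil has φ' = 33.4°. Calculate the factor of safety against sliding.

FS = 1.82

For a dry cohesionless infinite slope the factor of safety is FS = tanφ' / tanβ.
FS = tan33.4° / tan19.9° = 0.6594 / 0.3620 = 1.822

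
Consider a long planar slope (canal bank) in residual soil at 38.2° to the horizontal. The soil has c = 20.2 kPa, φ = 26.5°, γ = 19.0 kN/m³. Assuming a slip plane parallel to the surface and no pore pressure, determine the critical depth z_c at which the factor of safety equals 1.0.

Setting FS = 1.00 in FS = [c + γz cos²β tanφ] / [γz sinβ cosβ] and solving for z:
z = c / [γ cosβ (FS·sinβ − cosβ·tanφ)]
  = 20.2 / [19.0·cos38.2°·(1.00·sin38.2° − cos38.2°·tan26.5°)]
  = 20.2 / [19.0·0.7859·(1.00·0.6184 − 0.7859·0.4986)]
  = 20.2 / 3.3833 = 5.970 m

z_c = 5.97 m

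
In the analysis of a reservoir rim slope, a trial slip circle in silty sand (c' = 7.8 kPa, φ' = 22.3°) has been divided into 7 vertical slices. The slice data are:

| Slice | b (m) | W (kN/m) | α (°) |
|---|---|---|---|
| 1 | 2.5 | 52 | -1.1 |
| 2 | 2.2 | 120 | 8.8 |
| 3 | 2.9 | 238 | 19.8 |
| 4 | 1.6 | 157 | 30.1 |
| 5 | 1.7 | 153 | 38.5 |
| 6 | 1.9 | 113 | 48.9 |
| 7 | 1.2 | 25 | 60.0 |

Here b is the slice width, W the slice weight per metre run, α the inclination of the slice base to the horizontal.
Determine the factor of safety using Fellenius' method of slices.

Ordinary method of slices: FS = Σ[c'·Δl_i + (W_i cosα_i)·tanφ'] / Σ W_i sinα_i, with Δl_i = b_i / cosα_i.
Slice 1: Δl = 2.5/cos(-1.1°) = 2.500 m; N'_1 = 52·cos(-1.1°) = 52.0; c'Δl = 19.50; W sinα = -1.0
Slice 2: Δl = 2.2/cos8.8° = 2.226 m; N'_2 = 120·cos8.8° = 118.6; c'Δl = 17.36; W sinα = 18.4
Slice 3: Δl = 2.9/cos19.8° = 3.082 m; N'_3 = 238·cos19.8° = 223.9; c'Δl = 24.04; W sinα = 80.6
Slice 4: Δl = 1.6/cos30.1° = 1.849 m; N'_4 = 157·cos30.1° = 135.8; c'Δl = 14.43; W sinα = 78.7
Slice 5: Δl = 1.7/cos38.5° = 2.172 m; N'_5 = 153·cos38.5° = 119.7; c'Δl = 16.94; W sinα = 95.2
Slice 6: Δl = 1.9/cos48.9° = 2.890 m; N'_6 = 113·cos48.9° = 74.3; c'Δl = 22.54; W sinα = 85.2
Slice 7: Δl = 1.2/cos60.0° = 2.400 m; N'_7 = 25·cos60.0° = 12.5; c'Δl = 18.72; W sinα = 21.7
Σc'Δl = 133.5 kN/m; ΣN' = 736.9 kN/m; ΣW sinα = 378.8 kN/m
Resisting = 133.5 + 736.9·tan22.3° = 133.5 + 302.2 = 435.7 kN/m
FS = 435.7 / 378.8 = 1.150

FS = 1.15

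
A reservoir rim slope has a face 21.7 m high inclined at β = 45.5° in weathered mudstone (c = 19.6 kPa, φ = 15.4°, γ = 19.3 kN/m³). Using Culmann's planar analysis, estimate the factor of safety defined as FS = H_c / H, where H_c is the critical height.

FS = 0.95

H_c = (4c/γ) · sinβ cosφ / [1 − cos(β − φ)]
    = (4·19.6/19.3) · sin45.5°·cos15.4° / [1 − cos30.1°]
    = 4.062 · 0.6876 / 0.1348 = 20.71 m
FS = H_c / H = 20.71 / 21.7 = 0.955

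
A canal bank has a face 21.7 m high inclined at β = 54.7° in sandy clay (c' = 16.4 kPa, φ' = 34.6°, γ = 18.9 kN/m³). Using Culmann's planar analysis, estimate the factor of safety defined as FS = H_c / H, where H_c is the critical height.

H_c = (4c'/γ) · sinβ cosφ' / [1 − cos(β − φ')]
    = (4·16.4/18.9) · sin54.7°·cos34.6° / [1 − cos20.1°]
    = 3.471 · 0.6718 / 0.0609 = 38.28 m
FS = H_c / H = 38.28 / 21.7 = 1.764

FS = 1.76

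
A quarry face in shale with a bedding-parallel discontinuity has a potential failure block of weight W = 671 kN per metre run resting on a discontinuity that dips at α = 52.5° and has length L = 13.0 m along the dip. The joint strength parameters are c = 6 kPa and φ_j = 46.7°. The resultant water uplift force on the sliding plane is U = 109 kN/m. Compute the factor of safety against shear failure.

FS = 0.74

Resolving the block weight along and normal to the plane and applying the Mohr–Coulomb strength on the joint:
N' = W cosα − U = 671·cos52.5° − 109 = 299.5 kN/m
Driving force T = W sinα = 671·sin52.5° = 532.3 kN/m
Resisting force R = c·L + N'·tanφ_j = 6·13.0 + 299.5·tan46.7° = 78.0 + 317.8 = 395.8 kN/m
FS = R / T = 395.8 / 532.3 = 0.744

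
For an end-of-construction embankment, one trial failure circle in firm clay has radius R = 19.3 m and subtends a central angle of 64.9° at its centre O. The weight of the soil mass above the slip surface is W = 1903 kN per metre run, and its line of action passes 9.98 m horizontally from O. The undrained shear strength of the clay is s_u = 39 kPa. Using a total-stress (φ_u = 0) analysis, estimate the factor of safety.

Taking moments about the centre O, the resisting moment is provided by the undrained shear strength acting along the arc:
Arc length L_a = R·θ = 19.3·(64.9°·π/180) = 19.3·1.1327 = 21.86 m
M_R = s_u·L_a·R = 39·21.86·19.3 = 16455.1 kN·m/m
M_D = W·d = 1903·9.98 = 18991.9 kN·m/m
FS = M_R / M_D = 16455.1 / 18991.9 = 0.866

FS = 0.87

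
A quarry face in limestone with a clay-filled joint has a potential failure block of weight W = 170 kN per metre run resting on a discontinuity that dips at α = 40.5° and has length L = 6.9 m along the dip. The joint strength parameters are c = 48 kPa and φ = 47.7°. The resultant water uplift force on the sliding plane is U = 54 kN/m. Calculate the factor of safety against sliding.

FS = 3.75

Resolving the block weight along and normal to the plane and applying the Mohr–Coulomb strength on the joint:
N' = W cosα − U = 170·cos40.5° − 54 = 75.3 kN/m
Driving force T = W sinα = 170·sin40.5° = 110.4 kN/m
Resisting force R = c·L + N'·tanφ = 48·6.9 + 75.3·tan47.7° = 331.2 + 82.7 = 413.9 kN/m
FS = R / T = 413.9 / 110.4 = 3.749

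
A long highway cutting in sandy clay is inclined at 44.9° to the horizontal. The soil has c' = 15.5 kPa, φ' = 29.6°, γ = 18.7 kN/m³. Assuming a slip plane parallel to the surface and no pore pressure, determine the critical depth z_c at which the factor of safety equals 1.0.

Setting FS = 1.00 in FS = [c' + γz cos²β tanφ'] / [γz sinβ cosβ] and solving for z:
z = c' / [γ cosβ (FS·sinβ − cosβ·tanφ')]
  = 15.5 / [18.7·cos44.9°·(1.00·sin44.9° − cos44.9°·tan29.6°)]
  = 15.5 / [18.7·0.7083·(1.00·0.7059 − 0.7083·0.5681)]
  = 15.5 / 4.0199 = 3.856 m

z_c = 3.86 m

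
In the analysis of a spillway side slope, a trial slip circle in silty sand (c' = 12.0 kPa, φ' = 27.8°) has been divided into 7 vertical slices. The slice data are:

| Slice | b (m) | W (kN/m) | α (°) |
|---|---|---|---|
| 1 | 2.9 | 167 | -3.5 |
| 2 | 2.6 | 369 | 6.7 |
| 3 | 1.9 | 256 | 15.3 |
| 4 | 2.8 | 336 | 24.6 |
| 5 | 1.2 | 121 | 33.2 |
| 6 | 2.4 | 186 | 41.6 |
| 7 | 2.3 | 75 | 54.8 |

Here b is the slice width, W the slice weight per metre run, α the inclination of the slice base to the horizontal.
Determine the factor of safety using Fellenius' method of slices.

FS = 1.94

Ordinary method of slices: FS = Σ[c'·Δl_i + (W_i cosα_i)·tanφ'] / Σ W_i sinα_i, with Δl_i = b_i / cosα_i.
Slice 1: Δl = 2.9/cos(-3.5°) = 2.905 m; N'_1 = 167·cos(-3.5°) = 166.7; c'Δl = 34.87; W sinα = -10.2
Slice 2: Δl = 2.6/cos6.7° = 2.618 m; N'_2 = 369·cos6.7° = 366.5; c'Δl = 31.41; W sinα = 43.1
Slice 3: Δl = 1.9/cos15.3° = 1.970 m; N'_3 = 256·cos15.3° = 246.9; c'Δl = 23.64; W sinα = 67.6
Slice 4: Δl = 2.8/cos24.6° = 3.080 m; N'_4 = 336·cos24.6° = 305.5; c'Δl = 36.95; W sinα = 139.9
Slice 5: Δl = 1.2/cos33.2° = 1.434 m; N'_5 = 121·cos33.2° = 101.2; c'Δl = 17.21; W sinα = 66.3
Slice 6: Δl = 2.4/cos41.6° = 3.209 m; N'_6 = 186·cos41.6° = 139.1; c'Δl = 38.51; W sinα = 123.5
Slice 7: Δl = 2.3/cos54.8° = 3.990 m; N'_7 = 75·cos54.8° = 43.2; c'Δl = 47.88; W sinα = 61.3
Σc'Δl = 230.5 kN/m; ΣN' = 1369.2 kN/m; ΣW sinα = 491.3 kN/m
Resisting = 230.5 + 1369.2·tan27.8° = 230.5 + 721.9 = 952.4 kN/m
FS = 952.4 / 491.3 = 1.938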